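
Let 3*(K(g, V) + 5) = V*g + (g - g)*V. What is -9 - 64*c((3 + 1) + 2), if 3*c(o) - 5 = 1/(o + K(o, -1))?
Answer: -283/3 ≈ -94.333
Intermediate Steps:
K(g, V) = -5 + V*g/3 (K(g, V) = -5 + (V*g + (g - g)*V)/3 = -5 + (V*g + 0*V)/3 = -5 + (V*g + 0)/3 = -5 + (V*g)/3 = -5 + V*g/3)
c(o) = 5/3 + 1/(3*(-5 + 2*o/3)) (c(o) = 5/3 + 1/(3*(o + (-5 + (⅓)*(-1)*o))) = 5/3 + 1/(3*(o + (-5 - o/3))) = 5/3 + 1/(3*(-5 + 2*o/3)))
-9 - 64*c((3 + 1) + 2) = -9 - 128*(-36 + 5*((3 + 1) + 2))/(3*(-15 + 2*((3 + 1) + 2))) = -9 - 128*(-36 + 5*(4 + 2))/(3*(-15 + 2*(4 + 2))) = -9 - 128*(-36 + 5*6)/(3*(-15 + 2*6)) = -9 - 128*(-36 + 30)/(3*(-15 + 12)) = -9 - 128*(-6)/(3*(-3)) = -9 - 128*(-1)*(-6)/(3*3) = -9 - 64*4/3 = -9 - 256/3 = -283/3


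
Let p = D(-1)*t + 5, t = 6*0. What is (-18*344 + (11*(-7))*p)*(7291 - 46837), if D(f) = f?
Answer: 260094042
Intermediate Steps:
t = 0
p = 5 (p = -1*0 + 5 = 0 + 5 = 5)
(-18*344 + (11*(-7))*p)*(7291 - 46837) = (-18*344 + (11*(-7))*5)*(7291 - 46837) = (-6192 - 77*5)*(-39546) = (-6192 - 385)*(-39546) = -6577*(-39546) = 260094042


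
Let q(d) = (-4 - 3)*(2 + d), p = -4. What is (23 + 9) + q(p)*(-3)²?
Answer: 158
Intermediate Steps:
q(d) = -14 - 7*d (q(d) = -7*(2 + d) = -14 - 7*d)
(23 + 9) + q(p)*(-3)² = (23 + 9) + (-14 - 7*(-4))*(-3)² = 32 + (-14 + 28)*9 = 32 + 14*9 = 32 + 126 = 158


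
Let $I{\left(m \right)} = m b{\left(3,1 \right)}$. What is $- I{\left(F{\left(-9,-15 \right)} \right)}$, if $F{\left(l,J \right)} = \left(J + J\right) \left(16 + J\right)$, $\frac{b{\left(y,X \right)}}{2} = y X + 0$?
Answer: $180$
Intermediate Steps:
$b{\left(y,X \right)} = 2 X y$ ($b{\left(y,X \right)} = 2 \left(y X + 0\right) = 2 \left(X y + 0\right) = 2 X y$)
$F{\left(l,J \right)} = 2 J \left(16 + J\right)$
$I{\left(m \right)} = 6 m$ ($I{\left(m \right)} = m 2 \cdot 1 \cdot 3 = m 6 = 6 m$)
$- I{\left(F{\left(-9,-15 \right)} \right)} = - 6 \cdot 2 \left(-15\right) \left(16 - 15\right) = - 6 \cdot 2 \left(-15\right) 1 = - 6 \left(-30\right) = \left(-1\right) \left(-180\right) = 180$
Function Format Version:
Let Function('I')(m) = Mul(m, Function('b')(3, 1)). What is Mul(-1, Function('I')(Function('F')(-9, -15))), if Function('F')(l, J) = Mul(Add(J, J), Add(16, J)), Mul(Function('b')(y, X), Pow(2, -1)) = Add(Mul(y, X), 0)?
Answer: 180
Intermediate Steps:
Function('b')(y, X) = Mul(2, X, y) (Function('b')(y, X) = Mul(2, Add(Mul(y, X), 0)) = Mul(2, Add(Mul(X, y), 0)) = Mul(2, Mul(X, y)) = Mul(2, X, y))
Function('F')(l, J) = Mul(2, J, Add(16, J)) (Function('F')(l, J) = Mul(Mul(2, J), Add(16, J)) = Mul(2, J, Add(16, J)))
Function('I')(m) = Mul(6, m) (Function('I')(m) = Mul(m, Mul(2, 1, 3)) = Mul(m, 6) = Mul(6, m))
Mul(-1, Function('I')(Function('F')(-9, -15))) = Mul(-1, Mul(6, Mul(2, -15, Add(16, -15)))) = Mul(-1, Mul(6, Mul(2, -15, 1))) = Mul(-1, Mul(6, -30)) = Mul(-1, -180) = 180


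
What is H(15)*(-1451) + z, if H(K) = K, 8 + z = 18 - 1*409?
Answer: -22164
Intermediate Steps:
z = -399 (z = -8 + (18 - 1*409) = -8 + (18 - 409) = -8 - 391 = -399)
H(15)*(-1451) + z = 15*(-1451) - 399 = -21765 - 399 = -22164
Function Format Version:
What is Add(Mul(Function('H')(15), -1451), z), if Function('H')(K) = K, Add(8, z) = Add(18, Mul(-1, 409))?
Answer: -22164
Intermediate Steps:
z = -399 (z = Add(-8, Add(18, Mul(-1, 409))) = Add(-8, Add(18, -409)) = Add(-8, -391) = -399)
Add(Mul(Function('H')(15), -1451), z) = Add(Mul(15, -1451), -399) = Add(-21765, -399) = -22164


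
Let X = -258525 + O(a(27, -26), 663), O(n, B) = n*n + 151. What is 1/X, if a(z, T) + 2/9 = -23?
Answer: -81/20884613 ≈ -3.8785e-6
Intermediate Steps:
a(z, T) = -209/9 (a(z, T) = -2/9 - 23 = -209/9)
O(n, B) = 151 + n**2 (O(n, B) = n**2 + 151 = 151 + n**2)
X = -20884613/81 (X = -258525 + (151 + (-209/9)**2) = -258525 + (151 + 43681/81) = -258525 + 55912/81 = -20884613/81 ≈ -2.5783e+5)
1/X = 1/(-20884613/81) = -81/20884613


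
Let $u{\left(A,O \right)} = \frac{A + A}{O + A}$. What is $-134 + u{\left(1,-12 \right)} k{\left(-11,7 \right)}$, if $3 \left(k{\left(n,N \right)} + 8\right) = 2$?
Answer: $- \frac{398}{3} \approx -132.67$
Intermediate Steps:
$u{\left(A,O \right)} = \frac{2 A}{A + O}$
$k{\left(n,N \right)} = - \frac{22}{3}$ ($k{\left(n,N \right)} = -8 + \frac{1}{3} \cdot 2 = -8 + \frac{2}{3} = - \frac{22}{3}$)
$-134 + u{\left(1,-12 \right)} k{\left(-11,7 \right)} = -134 + 2 \cdot 1 \frac{1}{1 - 12} \left(- \frac{22}{3}\right) = -134 + 2 \cdot 1 \frac{1}{-11} \left(- \frac{22}{3}\right) = -134 + 2 \cdot 1 \left(- \frac{1}{11}\right) \left(- \frac{22}{3}\right) = -134 - - \frac{4}{3} = -134 + \frac{4}{3} = - \frac{398}{3}$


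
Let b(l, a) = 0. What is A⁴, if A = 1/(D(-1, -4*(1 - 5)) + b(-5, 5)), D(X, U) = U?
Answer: 1/65536 ≈ 1.5259e-5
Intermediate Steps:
A = 1/16 (A = 1/(-4*(1 - 5) + 0) = 1/(-4*(-4) + 0) = 1/(16 + 0) = 1/16 ≈ 0.062500)
A⁴ = (1/16)⁴ = 1/65536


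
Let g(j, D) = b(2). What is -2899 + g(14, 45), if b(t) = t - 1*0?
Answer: -2897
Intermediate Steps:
b(t) = t (b(t) = t + 0 = t)
g(j, D) = 2
-2899 + g(14, 45) = -2899 + 2 = -2897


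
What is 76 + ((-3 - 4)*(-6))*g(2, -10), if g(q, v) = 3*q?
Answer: 328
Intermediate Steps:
76 + ((-3 - 4)*(-6))*g(2, -10) = 76 + ((-3 - 4)*(-6))*(3*2) = 76 - 7*(-6)*6 = 76 + 42*6 = 76 + 252 = 328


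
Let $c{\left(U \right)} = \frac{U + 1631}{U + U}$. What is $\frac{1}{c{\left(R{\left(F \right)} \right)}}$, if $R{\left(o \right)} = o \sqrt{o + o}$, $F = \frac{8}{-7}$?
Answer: $\frac{64 \sqrt{7}}{32 \sqrt{7} + 79919 i} \approx 2.2445 \cdot 10^{-6} - 0.0021187 i$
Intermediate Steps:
$F = - \frac{8}{7}$ ($F = 8 \left(- \frac{1}{7}\right) = - \frac{8}{7} \approx -1.1429$)
$R{\left(o \right)} = \sqrt{2} o^{\frac{3}{2}}$ ($R{\left(o \right)} = o \sqrt{2 o} = o \sqrt{2} \sqrt{o} = \sqrt{2} o^{\frac{3}{2}}$)
$c{\left(U \right)} = \frac{1631 + U}{2 U}$
$\frac{1}{c{\left(R{\left(F \right)} \right)}} = \frac{1}{\frac{1}{2} \frac{1}{\sqrt{2} \left(- \frac{8}{7}\right)^{\frac{3}{2}}} \left(1631 + \sqrt{2} \left(- \frac{8}{7}\right)^{\frac{3}{2}}\right)} = \frac{1}{\frac{1}{2} \frac{1}{\sqrt{2} \left(- \frac{16 i \sqrt{14}}{49}\right)} \left(1631 + \sqrt{2} \left(- \frac{16 i \sqrt{14}}{49}\right)\right)} = \frac{1}{\frac{1}{2} \frac{1}{\left(- \frac{32}{49}\right) i \sqrt{7}} \left(1631 - \frac{32 i \sqrt{7}}{49}\right)} = \frac{1}{\frac{1}{2} \frac{7 i \sqrt{7}}{32} \left(1631 - \frac{32 i \sqrt{7}}{49}\right)} = \frac{1}{\frac{7}{64} i \sqrt{7} \left(1631 - \frac{32 i \sqrt{7}}{49}\right)} = - \frac{64 i \sqrt{7}}{49 \left(1631 - \frac{32 i \sqrt{7}}{49}\right)}$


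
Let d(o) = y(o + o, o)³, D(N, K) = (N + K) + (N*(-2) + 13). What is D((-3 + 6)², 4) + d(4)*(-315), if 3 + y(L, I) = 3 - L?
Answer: 161288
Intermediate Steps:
y(L, I) = -L (y(L, I) = -3 + (3 - L) = -L)
D(N, K) = 13 + K - N (D(N, K) = (K + N) + (-2*N + 13) = (K + N) + (13 - 2*N) = 13 + K - N)
d(o) = -8*o³ (d(o) = (-(o + o))³ = (-2*o)³ = -8*o³)
D((-3 + 6)², 4) + d(4)*(-315) = (13 + 4 - (-3 + 6)²) - 8*4³*(-315) = (13 + 4 - 1*3²) - 8*64*(-315) = (13 + 4 - 1*9) - 512*(-315) = (13 + 4 - 9) + 161280 = 8 + 161280 = 161288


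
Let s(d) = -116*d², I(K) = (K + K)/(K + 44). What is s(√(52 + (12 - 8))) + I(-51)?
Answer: -45370/7 ≈ -6481.4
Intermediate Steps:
I(K) = 2*K/(44 + K) (I(K) = (2*K)/(44 + K) = 2*K/(44 + K))
s(√(52 + (12 - 8))) + I(-51) = -116*(√(52 + (12 - 8)))² + 2*(-51)/(44 - 51) = -116*(√(52 + 4))² + 2*(-51)/(-7) = -116*(√56)² + 2*(-51)*(-⅐) = -116*(2*√14)² + 102/7 = -116*56 + 102/7 = -6496 + 102/7 = -45370/7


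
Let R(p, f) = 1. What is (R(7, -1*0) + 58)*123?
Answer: 7257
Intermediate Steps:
(R(7, -1*0) + 58)*123 = (1 + 58)*123 = 59*123 = 7257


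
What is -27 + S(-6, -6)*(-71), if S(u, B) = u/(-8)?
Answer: -321/4 ≈ -80.250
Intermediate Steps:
S(u, B) = -u/8 (S(u, B) = u*(-⅛) = -u/8)
-27 + S(-6, -6)*(-71) = -27 - ⅛*(-6)*(-71) = -27 + (¾)*(-71) = -27 - 213/4 = -321/4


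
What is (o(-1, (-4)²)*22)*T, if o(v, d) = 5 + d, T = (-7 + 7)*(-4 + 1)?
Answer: 0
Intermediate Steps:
T = 0 (T = 0*(-3) = 0)
(o(-1, (-4)²)*22)*T = ((5 + (-4)²)*22)*0 = ((5 + 16)*22)*0 = (21*22)*0 = 462*0 = 0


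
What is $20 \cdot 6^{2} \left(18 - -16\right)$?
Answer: $24480$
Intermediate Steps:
$20 \cdot 6^{2} \left(18 - -16\right) = 20 \cdot 36 \left(18 + 16\right) = 720 \cdot 34 = 24480$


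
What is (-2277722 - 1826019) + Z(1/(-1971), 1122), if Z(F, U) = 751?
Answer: -4102990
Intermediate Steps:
(-2277722 - 1826019) + Z(1/(-1971), 1122) = (-2277722 - 1826019) + 751 = -4103741 + 751 = -4102990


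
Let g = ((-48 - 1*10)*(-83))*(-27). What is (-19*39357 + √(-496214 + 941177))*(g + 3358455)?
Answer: -2414200216491 + 3228477*√444963 ≈ -2.4120e+12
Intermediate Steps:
g = -129978 (g = ((-48 - 10)*(-83))*(-27) = -58*(-83)*(-27) = 4814*(-27) = -129978)
(-19*39357 + √(-496214 + 941177))*(g + 3358455) = (-19*39357 + √(-496214 + 941177))*(-129978 + 3358455) = (-747783 + √444963)*3228477 = -2414200216491 + 3228477*√444963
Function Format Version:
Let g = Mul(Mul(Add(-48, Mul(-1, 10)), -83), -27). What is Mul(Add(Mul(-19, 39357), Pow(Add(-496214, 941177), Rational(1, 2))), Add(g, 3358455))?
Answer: Add(-2414200216491, Mul(3228477, Pow(444963, Rational(1, 2)))) ≈ -2.4120e+12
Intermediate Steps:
g = -129978 (g = Mul(Mul(Add(-48, -10), -83), -27) = Mul(Mul(-58, -83), -27) = Mul(4814, -27) = -129978)
Mul(Add(Mul(-19, 39357), Pow(Add(-496214, 941177), Rational(1, 2))), Add(g, 3358455)) = Mul(Add(Mul(-19, 39357), Pow(Add(-496214, 941177), Rational(1, 2))), Add(-129978, 3358455)) = Mul(Add(-747783, Pow(444963, Rational(1, 2))), 3228477) = Add(-2414200216491, Mul(3228477, Pow(444963, Rational(1, 2))))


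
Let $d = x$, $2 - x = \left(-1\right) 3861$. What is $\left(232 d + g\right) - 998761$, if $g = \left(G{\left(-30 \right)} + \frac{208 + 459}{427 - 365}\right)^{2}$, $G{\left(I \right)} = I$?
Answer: $- \frac{392759731}{3844} \approx -1.0217 \cdot 10^{5}$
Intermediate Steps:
$g = \frac{1423249}{3844}$ ($g = \left(-30 + \frac{208 + 459}{427 - 365}\right)^{2} = \left(-30 + \frac{667}{62}\right)^{2} = \left(- \frac{1193}{62}\right)^{2} = \frac{1423249}{3844} \approx 370.25$)
$x = 3863$ ($x = 2 - \left(-1\right) 3861 = 2 - -3861 = 2 + 3861 = 3863$)
$d = 3863$
$\left(232 d + g\right) - 998761 = \left(232 \cdot 3863 + \frac{1423249}{3844}\right) - 998761 = \left(896216 + \frac{1423249}{3844}\right) - 998761 = \frac{3446477553}{3844} - 998761 = - \frac{392759731}{3844}$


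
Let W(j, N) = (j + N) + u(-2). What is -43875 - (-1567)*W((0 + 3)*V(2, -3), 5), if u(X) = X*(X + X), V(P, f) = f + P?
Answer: -28205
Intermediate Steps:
V(P, f) = P + f
u(X) = 2*X² (u(X) = X*(2*X) = 2*X²)
W(j, N) = 8 + N + j (W(j, N) = (j + N) + 2*(-2)² = (N + j) + 2*4 = (N + j) + 8 = 8 + N + j)
-43875 - (-1567)*W((0 + 3)*V(2, -3), 5) = -43875 - (-1567)*(8 + 5 + (0 + 3)*(2 - 3)) = -43875 - (-1567)*(8 + 5 + 3*(-1)) = -43875 - (-1567)*(8 + 5 - 3) = -43875 - (-1567)*10 = -43875 - 1*(-15670) = -43875 + 15670 = -28205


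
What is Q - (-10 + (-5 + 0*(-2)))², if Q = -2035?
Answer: -2260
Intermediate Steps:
Q - (-10 + (-5 + 0*(-2)))² = -2035 - (-10 + (-5 + 0*(-2)))² = -2035 - (-10 + (-5 + 0))² = -2035 - (-10 - 5)² = -2035 - 1*(-15)² = -2035 - 1*225 = -2035 - 225 = -2260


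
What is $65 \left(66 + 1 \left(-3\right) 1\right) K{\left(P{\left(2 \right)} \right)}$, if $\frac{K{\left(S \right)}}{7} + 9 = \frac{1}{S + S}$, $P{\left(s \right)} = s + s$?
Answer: $- \frac{2035215}{8} \approx -2.544 \cdot 10^{5}$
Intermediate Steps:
$P{\left(s \right)} = 2 s$
$K{\left(S \right)} = -63 + \frac{7}{2 S}$ ($K{\left(S \right)} = -63 + \frac{7}{S + S} = -63 + \frac{7}{2 S}$)
$65 \left(66 + 1 \left(-3\right) 1\right) K{\left(P{\left(2 \right)} \right)} = 65 \left(66 + 1 \left(-3\right) 1\right) \left(-63 + \frac{7}{2 \cdot 2 \cdot 2}\right) = 65 \left(66 - 3\right) \left(-63 + \frac{7}{2 \cdot 4}\right) = 65 \left(66 - 3\right) \left(-63 + \frac{7}{2} \cdot \frac{1}{4}\right) = 65 \cdot 63 \left(-63 + \frac{7}{8}\right) = 4095 \left(- \frac{497}{8}\right) = - \frac{2035215}{8}$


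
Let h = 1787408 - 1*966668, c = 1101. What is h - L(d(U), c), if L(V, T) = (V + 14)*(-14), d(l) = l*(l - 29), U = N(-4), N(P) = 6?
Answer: 819004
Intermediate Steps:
U = 6
d(l) = l*(-29 + l)
L(V, T) = -196 - 14*V (L(V, T) = (14 + V)*(-14) = -196 - 14*V)
h = 820740 (h = 1787408 - 966668 = 820740)
h - L(d(U), c) = 820740 - (-196 - 84*(-29 + 6)) = 820740 - (-196 - 84*(-23)) = 820740 - (-196 - 14*(-138)) = 820740 - (-196 + 1932) = 820740 - 1*1736 = 820740 - 1736 = 819004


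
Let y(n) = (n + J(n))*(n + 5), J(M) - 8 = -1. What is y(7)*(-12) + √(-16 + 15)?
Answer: -2016 + I ≈ -2016.0 + 1.0*I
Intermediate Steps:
J(M) = 7 (J(M) = 8 - 1 = 7)
y(n) = (5 + n)*(7 + n) (y(n) = (n + 7)*(n + 5) = (7 + n)*(5 + n) = (5 + n)*(7 + n))
y(7)*(-12) + √(-16 + 15) = (35 + 7² + 12*7)*(-12) + √(-16 + 15) = (35 + 49 + 84)*(-12) + √(-1) = 168*(-12) + I = -2016 + I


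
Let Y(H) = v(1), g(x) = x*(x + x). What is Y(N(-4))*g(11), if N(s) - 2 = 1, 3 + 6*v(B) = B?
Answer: -242/3 ≈ -80.667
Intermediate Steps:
g(x) = 2*x**2 (g(x) = x*(2*x) = 2*x**2)
v(B) = -1/2 + B/6
N(s) = 3 (N(s) = 2 + 1 = 3)
Y(H) = -1/3 (Y(H) = -1/2 + (1/6)*1 = -1/2 + 1/6 = -1/3)
Y(N(-4))*g(11) = -2*11**2/3 = -2*121/3 = -1/3*242 = -242/3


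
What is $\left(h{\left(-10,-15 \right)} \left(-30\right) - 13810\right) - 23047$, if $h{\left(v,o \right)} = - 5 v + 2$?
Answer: $-38417$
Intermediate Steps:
$h{\left(v,o \right)} = 2 - 5 v$
$\left(h{\left(-10,-15 \right)} \left(-30\right) - 13810\right) - 23047 = \left(\left(2 - -50\right) \left(-30\right) - 13810\right) - 23047 = \left(\left(2 + 50\right) \left(-30\right) - 13810\right) - 23047 = \left(52 \left(-30\right) - 13810\right) - 23047 = \left(-1560 - 13810\right) - 23047 = -15370 - 23047 = -38417$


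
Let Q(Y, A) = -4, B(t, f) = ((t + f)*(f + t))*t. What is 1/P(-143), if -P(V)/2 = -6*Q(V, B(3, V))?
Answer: -1/48 ≈ -0.020833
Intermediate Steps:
B(t, f) = t*(f + t)² (B(t, f) = ((f + t)*(f + t))*t = (f + t)²*t = t*(f + t)²)
P(V) = -48 (P(V) = -(-12)*(-4) = -2*24 = -48)
1/P(-143) = 1/(-48) = -1/48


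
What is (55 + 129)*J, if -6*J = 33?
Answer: -1012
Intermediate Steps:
J = -11/2 (J = -⅙*33 = -11/2 ≈ -5.5000)
(55 + 129)*J = (55 + 129)*(-11/2) = 184*(-11/2) = -1012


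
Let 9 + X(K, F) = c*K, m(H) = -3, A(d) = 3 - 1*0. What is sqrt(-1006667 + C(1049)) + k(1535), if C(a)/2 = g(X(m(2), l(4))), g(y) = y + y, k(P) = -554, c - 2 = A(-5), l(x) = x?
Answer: -554 + 97*I*sqrt(107) ≈ -554.0 + 1003.4*I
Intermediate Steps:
A(d) = 3 (A(d) = 3 + 0 = 3)
c = 5 (c = 2 + 3 = 5)
X(K, F) = -9 + 5*K
g(y) = 2*y
C(a) = -96 (C(a) = 2*(2*(-9 + 5*(-3))) = 2*(2*(-9 - 15)) = 2*(2*(-24)) = 2*(-48) = -96)
sqrt(-1006667 + C(1049)) + k(1535) = sqrt(-1006667 - 96) - 554 = sqrt(-1006763) - 554 = 97*I*sqrt(107) - 554 = -554 + 97*I*sqrt(107)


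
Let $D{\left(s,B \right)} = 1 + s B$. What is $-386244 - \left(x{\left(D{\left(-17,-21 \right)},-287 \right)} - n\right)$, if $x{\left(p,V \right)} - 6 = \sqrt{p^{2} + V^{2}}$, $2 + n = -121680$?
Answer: $-507932 - \sqrt{210533} \approx -5.0839 \cdot 10^{5}$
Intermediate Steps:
$n = -121682$ ($n = -2 - 121680 = -121682$)
$D{\left(s,B \right)} = 1 + B s$
$x{\left(p,V \right)} = 6 + \sqrt{V^{2} + p^{2}}$ ($x{\left(p,V \right)} = 6 + \sqrt{p^{2} + V^{2}} = 6 + \sqrt{V^{2} + p^{2}}$)
$-386244 - \left(x{\left(D{\left(-17,-21 \right)},-287 \right)} - n\right) = -386244 - \left(\left(6 + \sqrt{\left(-287\right)^{2} + \left(1 - -357\right)^{2}}\right) - -121682\right) = -386244 - \left(\left(6 + \sqrt{82369 + \left(1 + 357\right)^{2}}\right) + 121682\right) = -386244 - \left(\left(6 + \sqrt{82369 + 358^{2}}\right) + 121682\right) = -386244 - \left(\left(6 + \sqrt{82369 + 128164}\right) + 121682\right) = -386244 - \left(\left(6 + \sqrt{210533}\right) + 121682\right) = -386244 - \left(121688 + \sqrt{210533}\right) = -507932 - \sqrt{210533}$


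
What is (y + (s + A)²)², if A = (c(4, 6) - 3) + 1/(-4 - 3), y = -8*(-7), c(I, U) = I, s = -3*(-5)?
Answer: 226954225/2401 ≈ 94525.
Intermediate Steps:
s = 15
y = 56
A = 6/7 (A = (4 - 3) + 1/(-4 - 3) = 1 + 1/(-7) = 1 - ⅐ = 6/7 ≈ 0.85714)
(y + (s + A)²)² = (56 + (15 + 6/7)²)² = (56 + (111/7)²)² = (56 + 12321/49)² = (15065/49)² = 226954225/2401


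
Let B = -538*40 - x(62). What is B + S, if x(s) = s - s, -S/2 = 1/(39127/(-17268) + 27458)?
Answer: -10202752912376/474105617 ≈ -21520.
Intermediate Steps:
S = -34536/474105617 (S = -2/(39127/(-17268) + 27458) = -2/(39127*(-1/17268) + 27458) = -2/(-39127/17268 + 27458) = -2/474105617/17268 = -2*17268/474105617 = -34536/474105617 ≈ -7.2845e-5)
x(s) = 0
B = -21520 (B = -538*40 - 1*0 = -21520 + 0 = -21520)
B + S = -21520 - 34536/474105617 = -10202752912376/474105617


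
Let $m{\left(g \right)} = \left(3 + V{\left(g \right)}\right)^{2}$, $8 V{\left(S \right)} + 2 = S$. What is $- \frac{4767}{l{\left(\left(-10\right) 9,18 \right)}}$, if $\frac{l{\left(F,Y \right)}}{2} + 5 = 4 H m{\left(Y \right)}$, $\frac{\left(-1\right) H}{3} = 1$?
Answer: $\frac{4767}{610} \approx 7.8148$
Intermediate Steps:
$H = -3$ ($H = \left(-3\right) 1 = -3$)
$V{\left(S \right)} = - \frac{1}{4} + \frac{S}{8}$
$m{\left(g \right)} = \left(\frac{11}{4} + \frac{g}{8}\right)^{2}$ ($m{\left(g \right)} = \left(3 + \left(- \frac{1}{4} + \frac{g}{8}\right)\right)^{2} = \left(\frac{11}{4} + \frac{g}{8}\right)^{2}$)
$l{\left(F,Y \right)} = -10 - \frac{3 \left(22 + Y\right)^{2}}{8}$ ($l{\left(F,Y \right)} = -10 + 2 \cdot 4 \left(-3\right) \frac{\left(22 + Y\right)^{2}}{64} = -10 + 2 \left(- 12 \frac{\left(22 + Y\right)^{2}}{64}\right) = -10 + 2 \left(- \frac{3 \left(22 + Y\right)^{2}}{16}\right) = -10 - \frac{3 \left(22 + Y\right)^{2}}{8}$)
$- \frac{4767}{l{\left(\left(-10\right) 9,18 \right)}} = - \frac{4767}{-10 - \frac{3 \left(22 + 18\right)^{2}}{8}} = - \frac{4767}{-10 - \frac{3 \cdot 40^{2}}{8}} = - \frac{4767}{-10 - 600} = - \frac{4767}{-610} = \left(-4767\right) \left(- \frac{1}{610}\right) = \frac{4767}{610}$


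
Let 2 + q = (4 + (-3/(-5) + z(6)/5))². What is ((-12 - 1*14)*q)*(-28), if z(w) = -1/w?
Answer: 3088358/225 ≈ 13726.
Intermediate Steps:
q = 16969/900 (q = -2 + (4 + (-3/(-5) - 1/6/5))² = -2 + (4 + (-3*(-⅕) - 1*⅙*(⅕)))² = -2 + (4 + (⅗ - ⅙*⅕))² = -2 + (4 + (⅗ - 1/30))² = -2 + (4 + 17/30)² = -2 + (137/30)² = -2 + 18769/900 = 16969/900 ≈ 18.854)
((-12 - 1*14)*q)*(-28) = ((-12 - 1*14)*(16969/900))*(-28) = ((-12 - 14)*(16969/900))*(-28) = -26*16969/900*(-28) = -220597/450*(-28) = 3088358/225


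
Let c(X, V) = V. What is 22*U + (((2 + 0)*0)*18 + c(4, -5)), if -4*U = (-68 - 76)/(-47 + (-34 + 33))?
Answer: -43/2 ≈ -21.500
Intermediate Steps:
U = -¾ (U = -(-68 - 76)/(4*(-47 + (-34 + 33))) = -(-36)/(-47 - 1) = -(-36)/(-48) = -(-36)*(-1)/48 = -¼*3 = -¾ ≈ -0.75000)
22*U + (((2 + 0)*0)*18 + c(4, -5)) = 22*(-¾) + (((2 + 0)*0)*18 - 5) = -33/2 + ((2*0)*18 - 5) = -33/2 + (0*18 - 5) = -33/2 + (0 - 5) = -33/2 - 5 = -43/2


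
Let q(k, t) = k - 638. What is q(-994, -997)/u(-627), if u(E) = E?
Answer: 544/209 ≈ 2.6029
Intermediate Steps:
q(k, t) = -638 + k
q(-994, -997)/u(-627) = (-638 - 994)/(-627) = -1632*(-1/627) = 544/209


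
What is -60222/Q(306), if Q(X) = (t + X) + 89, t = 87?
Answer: -30111/241 ≈ -124.94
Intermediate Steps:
Q(X) = 176 + X (Q(X) = (87 + X) + 89 = 176 + X)
-60222/Q(306) = -60222/(176 + 306) = -60222/482 = -60222*1/482 = -30111/241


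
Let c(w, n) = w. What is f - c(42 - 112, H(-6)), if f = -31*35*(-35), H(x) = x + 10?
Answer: 38045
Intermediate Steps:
H(x) = 10 + x
f = 37975 (f = -1085*(-35) = 37975)
f - c(42 - 112, H(-6)) = 37975 - (42 - 112) = 37975 - 1*(-70) = 37975 + 70 = 38045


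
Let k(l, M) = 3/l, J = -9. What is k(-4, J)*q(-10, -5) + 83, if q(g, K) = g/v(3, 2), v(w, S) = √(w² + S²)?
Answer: 83 + 15*√13/26 ≈ 85.080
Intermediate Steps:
v(w, S) = √(S² + w²)
q(g, K) = g*√13/13 (q(g, K) = g/(√(2² + 3²)) = g/(√(4 + 9)) = g/(√13) = g*(√13/13) = g*√13/13)
k(-4, J)*q(-10, -5) + 83 = (3/(-4))*((1/13)*(-10)*√13) + 83 = (3*(-¼))*(-10*√13/13) + 83 = -(-15)*√13/26 + 83 = 15*√13/26 + 83 = 83 + 15*√13/26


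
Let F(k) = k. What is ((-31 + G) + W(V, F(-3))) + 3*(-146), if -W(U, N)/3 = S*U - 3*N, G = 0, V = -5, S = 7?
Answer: -391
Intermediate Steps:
W(U, N) = -21*U + 9*N (W(U, N) = -3*(7*U - 3*N) = -3*(-3*N + 7*U) = -21*U + 9*N)
((-31 + G) + W(V, F(-3))) + 3*(-146) = ((-31 + 0) + (-21*(-5) + 9*(-3))) + 3*(-146) = (-31 + (105 - 27)) - 438 = (-31 + 78) - 438 = 47 - 438 = -391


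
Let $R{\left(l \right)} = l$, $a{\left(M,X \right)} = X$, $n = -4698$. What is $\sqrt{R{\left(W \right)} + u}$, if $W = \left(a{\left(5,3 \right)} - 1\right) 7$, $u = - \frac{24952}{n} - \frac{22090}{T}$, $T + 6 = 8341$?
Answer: $\frac{2 \sqrt{788481243049}}{435087} \approx 4.0818$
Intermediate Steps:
$T = 8335$ ($T = -6 + 8341 = 8335$)
$u = \frac{10419610}{3915783}$ ($u = - \frac{24952}{-4698} - \frac{22090}{8335} = \left(-24952\right) \left(- \frac{1}{4698}\right) - \frac{4418}{1667} = \frac{12476}{2349} - \frac{4418}{1667} = \frac{10419610}{3915783} \approx 2.6609$)
$W = 14$ ($W = \left(3 - 1\right) 7 = 2 \cdot 7 = 14$)
$\sqrt{R{\left(W \right)} + u} = \sqrt{14 + \frac{10419610}{3915783}} = \sqrt{\frac{65240572}{3915783}} = \frac{2 \sqrt{788481243049}}{435087}$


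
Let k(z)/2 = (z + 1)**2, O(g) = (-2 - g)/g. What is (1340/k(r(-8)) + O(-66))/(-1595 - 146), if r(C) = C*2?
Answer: -994/861795 ≈ -0.0011534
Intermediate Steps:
r(C) = 2*C
O(g) = (-2 - g)/g
k(z) = 2*(1 + z)**2 (k(z) = 2*(z + 1)**2 = 2*(1 + z)**2)
(1340/k(r(-8)) + O(-66))/(-1595 - 146) = (1340/((2*(1 + 2*(-8))**2)) + (-2 - 1*(-66))/(-66))/(-1595 - 146) = (1340/((2*(1 - 16)**2)) - (-2 + 66)/66)/(-1741) = (1340/((2*(-15)**2)) - 1/66*64)*(-1/1741) = (1340/((2*225)) - 32/33)*(-1/1741) = (1340/450 - 32/33)*(-1/1741) = (1340*(1/450) - 32/33)*(-1/1741) = (134/45 - 32/33)*(-1/1741) = (994/495)*(-1/1741) = -994/861795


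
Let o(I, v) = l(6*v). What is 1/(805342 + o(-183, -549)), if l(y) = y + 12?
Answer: 1/802060 ≈ 1.2468e-6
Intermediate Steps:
l(y) = 12 + y
o(I, v) = 12 + 6*v
1/(805342 + o(-183, -549)) = 1/(805342 + (12 + 6*(-549))) = 1/(805342 + (12 - 3294)) = 1/(805342 - 3282) = 1/802060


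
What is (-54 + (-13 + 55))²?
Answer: 144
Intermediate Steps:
(-54 + (-13 + 55))² = (-54 + 42)² = (-12)² = 144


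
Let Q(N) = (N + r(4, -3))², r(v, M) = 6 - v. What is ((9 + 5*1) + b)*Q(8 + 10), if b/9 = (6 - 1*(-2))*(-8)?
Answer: -224800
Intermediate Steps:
Q(N) = (2 + N)² (Q(N) = (N + (6 - 1*4))² = (N + (6 - 4))² = (N + 2)² = (2 + N)²)
b = -576 (b = 9*((6 - 1*(-2))*(-8)) = 9*((6 + 2)*(-8)) = 9*(8*(-8)) = 9*(-64) = -576)
((9 + 5*1) + b)*Q(8 + 10) = ((9 + 5*1) - 576)*(2 + (8 + 10))² = ((9 + 5) - 576)*(2 + 18)² = (14 - 576)*20² = -562*400 = -224800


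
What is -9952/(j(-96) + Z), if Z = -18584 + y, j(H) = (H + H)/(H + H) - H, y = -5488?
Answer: 9952/23975 ≈ 0.41510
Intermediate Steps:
j(H) = 1 - H (j(H) = (2*H)/((2*H)) - H = (2*H)*(1/(2*H)) - H = 1 - H)
Z = -24072 (Z = -18584 - 5488 = -24072)
-9952/(j(-96) + Z) = -9952/((1 - 1*(-96)) - 24072) = -9952/((1 + 96) - 24072) = -9952/(97 - 24072) = -9952/(-23975) = -9952*(-1/23975) = 9952/23975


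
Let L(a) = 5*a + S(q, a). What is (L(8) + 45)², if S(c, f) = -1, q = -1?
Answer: 7056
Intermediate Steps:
L(a) = -1 + 5*a (L(a) = 5*a - 1 = -1 + 5*a)
(L(8) + 45)² = ((-1 + 5*8) + 45)² = ((-1 + 40) + 45)² = (39 + 45)² = 84² = 7056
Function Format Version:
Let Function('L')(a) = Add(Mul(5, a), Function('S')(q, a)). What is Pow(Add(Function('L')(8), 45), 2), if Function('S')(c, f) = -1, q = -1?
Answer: 7056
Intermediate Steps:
Function('L')(a) = Add(-1, Mul(5, a)) (Function('L')(a) = Add(Mul(5, a), -1) = Add(-1, Mul(5, a)))
Pow(Add(Function('L')(8), 45), 2) = Pow(Add(Add(-1, Mul(5, 8)), 45), 2) = Pow(Add(Add(-1, 40), 45), 2) = Pow(Add(39, 45), 2) = Pow(84, 2) = 7056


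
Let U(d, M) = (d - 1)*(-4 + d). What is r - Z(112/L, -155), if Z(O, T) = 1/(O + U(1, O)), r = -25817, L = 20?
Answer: -722881/28 ≈ -25817.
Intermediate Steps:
U(d, M) = (-1 + d)*(-4 + d)
Z(O, T) = 1/O (Z(O, T) = 1/(O + (4 + 1² - 5*1)) = 1/(O + (4 + 1 - 5)) = 1/(O + 0) = 1/O)
r - Z(112/L, -155) = -25817 - 1/(112/20) = -25817 - 1/(112*(1/20)) = -25817 - 1/28/5 = -25817 - 1*5/28 = -25817 - 5/28 = -722881/28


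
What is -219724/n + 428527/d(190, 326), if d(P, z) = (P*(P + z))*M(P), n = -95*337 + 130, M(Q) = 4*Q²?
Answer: 622128211641479/90279035952000 ≈ 6.8912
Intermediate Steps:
n = -31885 (n = -32015 + 130 = -31885)
d(P, z) = 4*P³*(P + z) (d(P, z) = (P*(P + z))*(4*P²) = 4*P³*(P + z))
-219724/n + 428527/d(190, 326) = -219724/(-31885) + 428527/((4*190³*(190 + 326))) = -219724*(-1/31885) + 428527/((4*6859000*516)) = 219724/31885 + 428527/14156976000 = 622128211641479/90279035952000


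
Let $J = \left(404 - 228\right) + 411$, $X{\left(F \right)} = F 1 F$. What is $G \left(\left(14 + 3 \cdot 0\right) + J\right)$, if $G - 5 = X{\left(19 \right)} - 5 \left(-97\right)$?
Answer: $511451$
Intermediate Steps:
$X{\left(F \right)} = F^{2}$ ($X{\left(F \right)} = F F = F^{2}$)
$G = 851$ ($G = 5 + \left(19^{2} - 5 \left(-97\right)\right) = 5 + \left(361 - -485\right) = 5 + \left(361 + 485\right) = 5 + 846 = 851$)
$J = 587$ ($J = 176 + 411 = 587$)
$G \left(\left(14 + 3 \cdot 0\right) + J\right) = 851 \left(\left(14 + 3 \cdot 0\right) + 587\right) = 851 \left(\left(14 + 0\right) + 587\right) = 851 \left(14 + 587\right) = 851 \cdot 601 = 511451$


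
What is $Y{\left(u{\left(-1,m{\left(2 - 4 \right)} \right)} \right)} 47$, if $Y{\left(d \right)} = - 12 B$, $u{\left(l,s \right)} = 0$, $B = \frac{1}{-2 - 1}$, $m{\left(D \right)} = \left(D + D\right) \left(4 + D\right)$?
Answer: $188$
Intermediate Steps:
$m{\left(D \right)} = 2 D \left(4 + D\right)$
$B = - \frac{1}{3}$ ($B = \frac{1}{-3} = - \frac{1}{3} \approx -0.33333$)
$Y{\left(d \right)} = 4$ ($Y{\left(d \right)} = \left(-12\right) \left(- \frac{1}{3}\right) = 4$)
$Y{\left(u{\left(-1,m{\left(2 - 4 \right)} \right)} \right)} 47 = 4 \cdot 47 = 188$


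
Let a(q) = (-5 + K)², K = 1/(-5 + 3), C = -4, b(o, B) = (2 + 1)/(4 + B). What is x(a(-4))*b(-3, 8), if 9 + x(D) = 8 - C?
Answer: ¾ ≈ 0.75000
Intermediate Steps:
b(o, B) = 3/(4 + B)
K = -½ (K = 1/(-2) = -½ ≈ -0.50000)
a(q) = 121/4 (a(q) = (-5 - ½)² = (-11/2)² = 121/4)
x(D) = 3 (x(D) = -9 + (8 - 1*(-4)) = -9 + (8 + 4) = -9 + 12 = 3)
x(a(-4))*b(-3, 8) = 3*(3/(4 + 8)) = 3*(3/12) = 3*(3*(1/12)) = 3*(¼) = ¾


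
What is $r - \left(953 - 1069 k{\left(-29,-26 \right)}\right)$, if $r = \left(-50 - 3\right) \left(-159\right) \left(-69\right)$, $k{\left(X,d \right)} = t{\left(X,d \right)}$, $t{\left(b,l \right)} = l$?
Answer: $-610210$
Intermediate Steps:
$k{\left(X,d \right)} = d$
$r = -581463$ ($r = \left(-53\right) \left(-159\right) \left(-69\right) = 8427 \left(-69\right) = -581463$)
$r - \left(953 - 1069 k{\left(-29,-26 \right)}\right) = -581463 - \left(953 - -27794\right) = -581463 - \left(953 + 27794\right) = -581463 - 28747 = -610210$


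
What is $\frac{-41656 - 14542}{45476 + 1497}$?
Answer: $- \frac{56198}{46973} \approx -1.1964$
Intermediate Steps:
$\frac{-41656 - 14542}{45476 + 1497} = - \frac{56198}{46973}$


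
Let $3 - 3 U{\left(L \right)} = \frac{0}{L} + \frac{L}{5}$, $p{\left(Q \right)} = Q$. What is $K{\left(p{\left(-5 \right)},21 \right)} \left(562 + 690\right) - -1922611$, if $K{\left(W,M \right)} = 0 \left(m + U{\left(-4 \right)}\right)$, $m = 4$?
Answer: $1922611$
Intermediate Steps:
$U{\left(L \right)} = 1 - \frac{L}{15}$ ($U{\left(L \right)} = 1 - \frac{\frac{0}{L} + \frac{L}{5}}{3} = 1 - \frac{0 + L \frac{1}{5}}{3} = 1 - \frac{0 + \frac{L}{5}}{3} = 1 - \frac{\frac{1}{5} L}{3} = 1 - \frac{L}{15}$)
$K{\left(W,M \right)} = 0$ ($K{\left(W,M \right)} = 0 \left(4 + \left(1 - - \frac{4}{15}\right)\right) = 0 \left(4 + \left(1 + \frac{4}{15}\right)\right) = 0 \left(4 + \frac{19}{15}\right) = 0 \cdot \frac{79}{15} = 0$)
$K{\left(p{\left(-5 \right)},21 \right)} \left(562 + 690\right) - -1922611 = 0 \left(562 + 690\right) - -1922611 = 0 \cdot 1252 + 1922611 = 0 + 1922611 = 1922611$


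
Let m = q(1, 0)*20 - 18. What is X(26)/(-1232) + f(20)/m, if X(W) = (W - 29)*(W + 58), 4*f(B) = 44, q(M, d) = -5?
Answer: 289/2596 ≈ 0.11133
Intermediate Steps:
f(B) = 11 (f(B) = (1/4)*44 = 11)
X(W) = (-29 + W)*(58 + W)
m = -118 (m = -5*20 - 18 = -100 - 18 = -118)
X(26)/(-1232) + f(20)/m = (-1682 + 26**2 + 29*26)/(-1232) + 11/(-118) = (-1682 + 676 + 754)*(-1/1232) + 11*(-1/118) = -252*(-1/1232) - 11/118 = 9/44 - 11/118 = 289/2596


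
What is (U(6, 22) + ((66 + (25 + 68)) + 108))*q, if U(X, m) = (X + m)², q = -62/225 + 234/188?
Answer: 21542347/21150 ≈ 1018.6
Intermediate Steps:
q = 20497/21150 (q = -62*1/225 + 234*(1/188) = -62/225 + 117/94 = 20497/21150 ≈ 0.96913)
(U(6, 22) + ((66 + (25 + 68)) + 108))*q = ((6 + 22)² + ((66 + (25 + 68)) + 108))*(20497/21150) = (28² + ((66 + 93) + 108))*(20497/21150) = (784 + (159 + 108))*(20497/21150) = (784 + 267)*(20497/21150) = 1051*(20497/21150) = 21542347/21150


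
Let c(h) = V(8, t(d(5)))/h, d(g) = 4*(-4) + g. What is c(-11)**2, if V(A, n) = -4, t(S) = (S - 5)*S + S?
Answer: 16/121 ≈ 0.13223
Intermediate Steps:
d(g) = -16 + g
t(S) = S + S*(-5 + S) (t(S) = (-5 + S)*S + S = S*(-5 + S) + S = S + S*(-5 + S))
c(h) = -4/h
c(-11)**2 = (-4/(-11))**2 = (-4*(-1/11))**2 = (4/11)**2 = 16/121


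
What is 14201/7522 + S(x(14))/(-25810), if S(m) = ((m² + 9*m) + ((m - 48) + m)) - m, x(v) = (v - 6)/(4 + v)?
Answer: 14857584937/7862784210 ≈ 1.8896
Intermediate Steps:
x(v) = (-6 + v)/(4 + v)
S(m) = -48 + m² + 10*m (S(m) = ((m² + 9*m) + ((-48 + m) + m)) - m = ((m² + 9*m) + (-48 + 2*m)) - m = (-48 + m² + 11*m) - m = -48 + m² + 10*m)
14201/7522 + S(x(14))/(-25810) = 14201/7522 + (-48 + ((-6 + 14)/(4 + 14))² + 10*((-6 + 14)/(4 + 14)))/(-25810) = 14201*(1/7522) + (-48 + (8/18)² + 10*(8/18))*(-1/25810) = 14201/7522 + (-48 + ((1/18)*8)² + 10*((1/18)*8))*(-1/25810) = 14201/7522 + (-48 + (4/9)² + 10*(4/9))*(-1/25810) = 14201/7522 + (-48 + 16/81 + 40/9)*(-1/25810) = 14201/7522 - 3512/81*(-1/25810) = 14201/7522 + 1756/1045305 = 14857584937/7862784210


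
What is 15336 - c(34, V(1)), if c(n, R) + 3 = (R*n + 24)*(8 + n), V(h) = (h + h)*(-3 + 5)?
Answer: 8619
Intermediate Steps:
V(h) = 4*h (V(h) = (2*h)*2 = 4*h)
c(n, R) = -3 + (8 + n)*(24 + R*n) (c(n, R) = -3 + (R*n + 24)*(8 + n) = -3 + (24 + R*n)*(8 + n) = -3 + (8 + n)*(24 + R*n))
15336 - c(34, V(1)) = 15336 - (189 + 24*34 + (4*1)*34**2 + 8*(4*1)*34) = 15336 - (189 + 816 + 4*1156 + 8*4*34) = 15336 - (189 + 816 + 4624 + 1088) = 15336 - 1*6717 = 15336 - 6717 = 8619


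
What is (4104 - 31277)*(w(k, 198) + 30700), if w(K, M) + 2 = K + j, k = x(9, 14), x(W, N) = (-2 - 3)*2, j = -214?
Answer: -828070002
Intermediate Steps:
x(W, N) = -10 (x(W, N) = -5*2 = -10)
k = -10
w(K, M) = -216 + K (w(K, M) = -2 + (K - 214) = -2 + (-214 + K) = -216 + K)
(4104 - 31277)*(w(k, 198) + 30700) = (4104 - 31277)*((-216 - 10) + 30700) = -27173*(-226 + 30700) = -27173*30474 = -828070002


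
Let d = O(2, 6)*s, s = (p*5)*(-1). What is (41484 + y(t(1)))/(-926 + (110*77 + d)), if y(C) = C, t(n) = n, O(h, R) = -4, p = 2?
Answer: 41485/7584 ≈ 5.4701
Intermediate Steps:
s = -10 (s = (2*5)*(-1) = 10*(-1) = -10)
d = 40 (d = -4*(-10) = 40)
(41484 + y(t(1)))/(-926 + (110*77 + d)) = (41484 + 1)/(-926 + (110*77 + 40)) = 41485/(-926 + (8470 + 40)) = 41485/(-926 + 8510) = 41485/7584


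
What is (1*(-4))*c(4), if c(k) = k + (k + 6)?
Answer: -56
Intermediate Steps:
c(k) = 6 + 2*k (c(k) = k + (6 + k) = 6 + 2*k)
(1*(-4))*c(4) = (1*(-4))*(6 + 2*4) = -4*(6 + 8) = -4*14 = -56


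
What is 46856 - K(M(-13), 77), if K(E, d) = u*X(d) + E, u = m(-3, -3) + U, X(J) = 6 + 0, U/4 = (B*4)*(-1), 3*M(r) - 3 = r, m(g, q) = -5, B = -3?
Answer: 139804/3 ≈ 46601.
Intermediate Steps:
M(r) = 1 + r/3
U = 48 (U = 4*(-3*4*(-1)) = 4*(-12*(-1)) = 4*12 = 48)
X(J) = 6
u = 43 (u = -5 + 48 = 43)
K(E, d) = 258 + E (K(E, d) = 43*6 + E = 258 + E)
46856 - K(M(-13), 77) = 46856 - (258 + (1 + (⅓)*(-13))) = 46856 - (258 + (1 - 13/3)) = 46856 - (258 - 10/3) = 46856 - 1*764/3 = 46856 - 764/3 = 139804/3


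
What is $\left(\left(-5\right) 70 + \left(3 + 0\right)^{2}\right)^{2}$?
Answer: $116281$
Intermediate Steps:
$\left(\left(-5\right) 70 + \left(3 + 0\right)^{2}\right)^{2} = \left(-350 + 3^{2}\right)^{2} = \left(-350 + 9\right)^{2} = \left(-341\right)^{2} = 116281$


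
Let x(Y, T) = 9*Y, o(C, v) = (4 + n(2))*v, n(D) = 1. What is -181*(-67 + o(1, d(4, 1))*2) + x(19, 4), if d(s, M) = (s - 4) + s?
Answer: 5058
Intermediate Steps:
d(s, M) = -4 + 2*s (d(s, M) = (-4 + s) + s = -4 + 2*s)
o(C, v) = 5*v (o(C, v) = (4 + 1)*v = 5*v)
-181*(-67 + o(1, d(4, 1))*2) + x(19, 4) = -181*(-67 + (5*(-4 + 2*4))*2) + 9*19 = -181*(-67 + (5*(-4 + 8))*2) + 171 = -181*(-67 + (5*4)*2) + 171 = -181*(-67 + 20*2) + 171 = -181*(-67 + 40) + 171 = -181*(-27) + 171 = 4887 + 171 = 5058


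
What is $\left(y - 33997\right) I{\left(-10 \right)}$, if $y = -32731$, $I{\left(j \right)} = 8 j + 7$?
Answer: $4871144$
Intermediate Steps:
$I{\left(j \right)} = 7 + 8 j$
$\left(y - 33997\right) I{\left(-10 \right)} = \left(-32731 - 33997\right) \left(7 + 8 \left(-10\right)\right) = \left(-32731 - 33997\right) \left(7 - 80\right) = \left(-66728\right) \left(-73\right) = 4871144$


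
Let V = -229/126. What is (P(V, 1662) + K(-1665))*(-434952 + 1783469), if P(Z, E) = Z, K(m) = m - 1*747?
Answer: -410139308897/126 ≈ -3.2551e+9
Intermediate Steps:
V = -229/126 (V = -229*1/126 = -229/126 ≈ -1.8175)
K(m) = -747 + m (K(m) = m - 747 = -747 + m)
(P(V, 1662) + K(-1665))*(-434952 + 1783469) = (-229/126 + (-747 - 1665))*(-434952 + 1783469) = (-229/126 - 2412)*1348517 = -304141/126*1348517 = -410139308897/126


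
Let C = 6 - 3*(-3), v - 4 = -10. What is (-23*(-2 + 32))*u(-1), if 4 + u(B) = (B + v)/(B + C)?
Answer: 3105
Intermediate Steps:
v = -6 (v = 4 - 10 = -6)
C = 15 (C = 6 + 9 = 15)
u(B) = -4 + (-6 + B)/(15 + B) (u(B) = -4 + (B - 6)/(B + 15) = -4 + (-6 + B)/(15 + B))
(-23*(-2 + 32))*u(-1) = (-23*(-2 + 32))*(3*(-22 - 1*(-1))/(15 - 1)) = (-23*30)*(3*(-22 + 1)/14) = -2070*(-21)/14 = -690*(-9/2) = 3105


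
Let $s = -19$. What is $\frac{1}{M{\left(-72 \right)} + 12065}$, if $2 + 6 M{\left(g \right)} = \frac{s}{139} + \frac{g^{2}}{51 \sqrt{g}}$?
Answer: $\frac{269464738082}{3250996193526217} + \frac{31531872 i \sqrt{2}}{3250996193526217} \approx 8.2887 \cdot 10^{-5} + 1.3717 \cdot 10^{-8} i$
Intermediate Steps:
$M{\left(g \right)} = - \frac{99}{278} + \frac{g^{\frac{3}{2}}}{306}$ ($M{\left(g \right)} = - \frac{1}{3} + \frac{- \frac{19}{139} + \frac{g^{2}}{51 \sqrt{g}}}{6} = - \frac{1}{3} + \frac{\left(-19\right) \frac{1}{139} + g^{2} \frac{1}{51 \sqrt{g}}}{6} = - \frac{1}{3} + \frac{- \frac{19}{139} + \frac{g^{\frac{3}{2}}}{51}}{6} = - \frac{1}{3} + \left(- \frac{19}{834} + \frac{g^{\frac{3}{2}}}{306}\right) = - \frac{99}{278} + \frac{g^{\frac{3}{2}}}{306}$)
$\frac{1}{M{\left(-72 \right)} + 12065} = \frac{1}{\left(- \frac{99}{278} + \frac{\left(-72\right)^{\frac{3}{2}}}{306}\right) + 12065} = \frac{1}{\left(- \frac{99}{278} + \frac{\left(-432\right) i \sqrt{2}}{306}\right) + 12065} = \frac{1}{\left(- \frac{99}{278} - \frac{24 i \sqrt{2}}{17}\right) + 12065} = \frac{1}{\frac{3353971}{278} - \frac{24 i \sqrt{2}}{17}}$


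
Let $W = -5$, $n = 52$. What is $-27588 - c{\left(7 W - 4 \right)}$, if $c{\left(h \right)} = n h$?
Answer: $-25560$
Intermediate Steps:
$c{\left(h \right)} = 52 h$
$-27588 - c{\left(7 W - 4 \right)} = -27588 - 52 \left(7 \left(-5\right) - 4\right) = -27588 - 52 \left(-35 - 4\right) = -27588 - 52 \left(-39\right) = -27588 - -2028 = -27588 + 2028 = -25560$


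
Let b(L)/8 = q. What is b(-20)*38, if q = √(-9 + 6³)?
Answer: 912*√23 ≈ 4373.8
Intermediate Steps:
q = 3*√23 (q = √(-9 + 216) = √207 = 3*√23 ≈ 14.387)
b(L) = 24*√23 (b(L) = 8*(3*√23) = 24*√23)
b(-20)*38 = (24*√23)*38 = 912*√23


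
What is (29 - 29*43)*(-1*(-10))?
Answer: -12180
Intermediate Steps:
(29 - 29*43)*(-1*(-10)) = (29 - 1247)*10 = -1218*10 = -12180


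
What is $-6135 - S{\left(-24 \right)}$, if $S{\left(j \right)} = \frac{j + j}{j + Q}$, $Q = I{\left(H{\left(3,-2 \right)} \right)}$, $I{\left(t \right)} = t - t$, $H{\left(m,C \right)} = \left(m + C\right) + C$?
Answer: $-6137$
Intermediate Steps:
$H{\left(m,C \right)} = m + 2 C$ ($H{\left(m,C \right)} = \left(C + m\right) + C = m + 2 C$)
$I{\left(t \right)} = 0$
$Q = 0$
$S{\left(j \right)} = 2$ ($S{\left(j \right)} = \frac{j + j}{j + 0} = \frac{2 j}{j} = 2$)
$-6135 - S{\left(-24 \right)} = -6135 - 2 = -6137$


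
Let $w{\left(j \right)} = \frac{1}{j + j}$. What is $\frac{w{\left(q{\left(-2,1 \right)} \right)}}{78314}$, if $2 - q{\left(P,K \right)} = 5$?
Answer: $- \frac{1}{469884} \approx -2.1282 \cdot 10^{-6}$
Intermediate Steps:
$q{\left(P,K \right)} = -3$ ($q{\left(P,K \right)} = 2 - 5 = -3$)
$w{\left(j \right)} = \frac{1}{2 j}$
$\frac{w{\left(q{\left(-2,1 \right)} \right)}}{78314} = \frac{\frac{1}{2} \frac{1}{-3}}{78314} = \frac{1}{2} \left(- \frac{1}{3}\right) \frac{1}{78314} = \left(- \frac{1}{6}\right) \frac{1}{78314} = - \frac{1}{469884}$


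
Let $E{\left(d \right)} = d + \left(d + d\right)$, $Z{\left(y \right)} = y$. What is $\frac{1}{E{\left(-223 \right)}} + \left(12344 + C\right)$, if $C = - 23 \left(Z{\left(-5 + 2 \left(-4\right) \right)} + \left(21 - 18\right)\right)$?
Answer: $\frac{8412005}{669} \approx 12574.0$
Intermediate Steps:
$E{\left(d \right)} = 3 d$ ($E{\left(d \right)} = d + 2 d = 3 d$)
$C = 230$ ($C = - 23 \left(\left(-5 + 2 \left(-4\right)\right) + \left(21 - 18\right)\right) = - 23 \left(\left(-5 - 8\right) + 3\right) = - 23 \left(-13 + 3\right) = \left(-23\right) \left(-10\right) = 230$)
$\frac{1}{E{\left(-223 \right)}} + \left(12344 + C\right) = \frac{1}{3 \left(-223\right)} + \left(12344 + 230\right) = \frac{1}{-669} + 12574 = - \frac{1}{669} + 12574 = \frac{8412005}{669}$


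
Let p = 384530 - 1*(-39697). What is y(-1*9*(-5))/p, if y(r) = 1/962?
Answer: 1/408106374 ≈ 2.4503e-9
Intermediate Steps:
y(r) = 1/962
p = 424227 (p = 384530 + 39697 = 424227)
y(-1*9*(-5))/p = (1/962)/424227 = (1/962)*(1/424227) = 1/408106374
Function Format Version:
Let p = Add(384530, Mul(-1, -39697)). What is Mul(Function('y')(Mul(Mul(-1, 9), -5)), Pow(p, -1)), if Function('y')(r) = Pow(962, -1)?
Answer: Rational(1, 408106374) ≈ 2.4503e-9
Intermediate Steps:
Function('y')(r) = Rational(1, 962)
p = 424227 (p = Add(384530, 39697) = 424227)
Mul(Function('y')(Mul(Mul(-1, 9), -5)), Pow(p, -1)) = Mul(Rational(1, 962), Pow(424227, -1)) = Mul(Rational(1, 962), Rational(1, 424227)) = Rational(1, 408106374)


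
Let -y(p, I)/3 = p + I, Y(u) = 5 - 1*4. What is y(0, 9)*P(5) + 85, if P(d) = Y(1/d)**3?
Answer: 58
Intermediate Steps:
Y(u) = 1 (Y(u) = 5 - 4 = 1)
P(d) = 1 (P(d) = 1**3 = 1)
y(p, I) = -3*I - 3*p (y(p, I) = -3*(p + I) = -3*(I + p) = -3*I - 3*p)
y(0, 9)*P(5) + 85 = (-3*9 - 3*0)*1 + 85 = (-27 + 0)*1 + 85 = -27*1 + 85 = -27 + 85 = 58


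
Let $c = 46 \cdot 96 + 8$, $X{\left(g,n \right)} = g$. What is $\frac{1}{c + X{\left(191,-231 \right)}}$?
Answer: $\frac{1}{4615} \approx 0.00021668$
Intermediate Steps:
$c = 4424$ ($c = 4416 + 8 = 4424$)
$\frac{1}{c + X{\left(191,-231 \right)}} = \frac{1}{4424 + 191} = \frac{1}{4615}$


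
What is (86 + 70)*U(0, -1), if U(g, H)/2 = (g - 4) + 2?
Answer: -624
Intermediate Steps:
U(g, H) = -4 + 2*g (U(g, H) = 2*((g - 4) + 2) = 2*((-4 + g) + 2) = 2*(-2 + g) = -4 + 2*g)
(86 + 70)*U(0, -1) = (86 + 70)*(-4 + 2*0) = 156*(-4 + 0) = 156*(-4) = -624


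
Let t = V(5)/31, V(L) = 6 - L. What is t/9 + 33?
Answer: 9208/279 ≈ 33.004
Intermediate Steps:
t = 1/31 (t = (6 - 1*5)/31 = (6 - 5)*(1/31) = 1*(1/31) = 1/31 ≈ 0.032258)
t/9 + 33 = (1/31)/9 + 33 = (1/31)*(⅑) + 33 = 1/279 + 33 = 9208/279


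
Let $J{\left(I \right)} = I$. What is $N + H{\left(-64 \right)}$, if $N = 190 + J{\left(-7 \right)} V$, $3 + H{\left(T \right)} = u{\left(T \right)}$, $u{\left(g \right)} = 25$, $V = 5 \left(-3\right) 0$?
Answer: $212$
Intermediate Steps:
$V = 0$ ($V = \left(-15\right) 0 = 0$)
$H{\left(T \right)} = 22$ ($H{\left(T \right)} = -3 + 25 = 22$)
$N = 190$ ($N = 190 - 0 = 190 + 0 = 190$)
$N + H{\left(-64 \right)} = 190 + 22 = 212$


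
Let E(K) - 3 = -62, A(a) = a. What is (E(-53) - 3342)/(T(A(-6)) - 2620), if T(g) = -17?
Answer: 3401/2637 ≈ 1.2897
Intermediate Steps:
E(K) = -59 (E(K) = 3 - 62 = -59)
(E(-53) - 3342)/(T(A(-6)) - 2620) = (-59 - 3342)/(-17 - 2620) = -3401/(-2637) = -3401*(-1/2637) = 3401/2637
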